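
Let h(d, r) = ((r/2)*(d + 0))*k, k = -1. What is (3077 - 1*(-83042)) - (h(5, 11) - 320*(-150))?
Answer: 76293/2 ≈ 38147.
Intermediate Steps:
h(d, r) = -d*r/2 (h(d, r) = ((r/2)*(d + 0))*(-1) = ((r*(1/2))*d)*(-1) = ((r/2)*d)*(-1) = (d*r/2)*(-1) = -d*r/2)
(3077 - 1*(-83042)) - (h(5, 11) - 320*(-150)) = (3077 - 1*(-83042)) - (-1/2*5*11 - 320*(-150)) = (3077 + 83042) - (-55/2 + 48000) = 86119 - 1*95945/2 = 86119 - 95945/2 = 76293/2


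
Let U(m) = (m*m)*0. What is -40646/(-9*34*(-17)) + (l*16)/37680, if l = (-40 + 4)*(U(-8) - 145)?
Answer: -2285563/408357 ≈ -5.5970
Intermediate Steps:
U(m) = 0 (U(m) = m²*0 = 0)
l = 5220 (l = (-40 + 4)*(0 - 145) = -36*(-145) = 5220)
-40646/(-9*34*(-17)) + (l*16)/37680 = -40646/(-9*34*(-17)) + (5220*16)/37680 = -40646/((-306*(-17))) + 83520*(1/37680) = -40646/5202 + 348/157 = -40646*1/5202 + 348/157 = -20323/2601 + 348/157 = -2285563/408357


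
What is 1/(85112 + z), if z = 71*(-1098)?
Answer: 1/7154 ≈ 0.00013978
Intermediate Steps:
z = -77958
1/(85112 + z) = 1/(85112 - 77958) = 1/7154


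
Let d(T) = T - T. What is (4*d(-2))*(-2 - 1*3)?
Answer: 0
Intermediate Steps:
d(T) = 0
(4*d(-2))*(-2 - 1*3) = (4*0)*(-2 - 1*3) = 0*(-2 - 3) = 0*(-5) = 0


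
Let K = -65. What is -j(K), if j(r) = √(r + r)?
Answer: -I*√130 ≈ -11.402*I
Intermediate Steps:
j(r) = √2*√r (j(r) = √(2*r) = √2*√r)
-j(K) = -√2*√(-65) = -√2*I*√65 = -I*√130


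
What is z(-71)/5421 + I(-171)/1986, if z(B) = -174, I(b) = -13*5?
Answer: -232643/3588702 ≈ -0.064826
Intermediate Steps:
I(b) = -65
z(-71)/5421 + I(-171)/1986 = -174/5421 - 65/1986 = -174*1/5421 - 65*1/1986 = -58/1807 - 65/1986 = -232643/3588702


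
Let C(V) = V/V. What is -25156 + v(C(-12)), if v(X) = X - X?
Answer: -25156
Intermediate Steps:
C(V) = 1
v(X) = 0
-25156 + v(C(-12)) = -25156 + 0 = -25156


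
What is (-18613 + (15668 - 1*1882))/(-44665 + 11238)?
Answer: 4827/33427 ≈ 0.14440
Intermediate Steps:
(-18613 + (15668 - 1*1882))/(-44665 + 11238) = (-18613 + (15668 - 1882))/(-33427) = (-18613 + 13786)*(-1/33427) = -4827*(-1/33427) = 4827/33427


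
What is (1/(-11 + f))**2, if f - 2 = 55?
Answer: 1/2116 ≈ 0.00047259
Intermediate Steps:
f = 57 (f = 2 + 55 = 57)
(1/(-11 + f))**2 = (1/(-11 + 57))**2 = (1/46)**2 = 1/2116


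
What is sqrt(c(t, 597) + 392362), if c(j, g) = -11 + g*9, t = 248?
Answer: 2*sqrt(99431) ≈ 630.65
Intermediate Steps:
c(j, g) = -11 + 9*g
sqrt(c(t, 597) + 392362) = sqrt((-11 + 9*597) + 392362) = sqrt((-11 + 5373) + 392362) = sqrt(5362 + 392362) = sqrt(397724) = 2*sqrt(99431)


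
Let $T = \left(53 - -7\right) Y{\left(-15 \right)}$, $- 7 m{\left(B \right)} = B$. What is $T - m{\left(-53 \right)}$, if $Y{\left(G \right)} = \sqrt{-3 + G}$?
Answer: $- \frac{53}{7} + 180 i \sqrt{2} \approx -7.5714 + 254.56 i$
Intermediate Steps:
$m{\left(B \right)} = - \frac{B}{7}$
$T = 180 i \sqrt{2}$ ($T = \left(53 - -7\right) \sqrt{-3 - 15} = \left(53 + 7\right) \sqrt{-18} = 60 \cdot 3 i \sqrt{2} = 180 i \sqrt{2} \approx 254.56 i$)
$T - m{\left(-53 \right)} = 180 i \sqrt{2} - \left(- \frac{1}{7}\right) \left(-53\right) = 180 i \sqrt{2} - \frac{53}{7} = - \frac{53}{7} + 180 i \sqrt{2}$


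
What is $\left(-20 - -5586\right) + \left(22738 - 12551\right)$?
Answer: $15753$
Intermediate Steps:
$\left(-20 - -5586\right) + \left(22738 - 12551\right) = \left(-20 + 5586\right) + \left(22738 - 12551\right) = 5566 + 10187 = 15753$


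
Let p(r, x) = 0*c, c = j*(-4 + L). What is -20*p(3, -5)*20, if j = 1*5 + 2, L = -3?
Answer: 0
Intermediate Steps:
j = 7 (j = 5 + 2 = 7)
c = -49 (c = 7*(-4 - 3) = 7*(-7) = -49)
p(r, x) = 0 (p(r, x) = 0*(-49) = 0)
-20*p(3, -5)*20 = -20*0*20 = 0*20 = 0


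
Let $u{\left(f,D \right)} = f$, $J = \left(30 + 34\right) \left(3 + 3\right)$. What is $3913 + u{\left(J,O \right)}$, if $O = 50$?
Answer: $4297$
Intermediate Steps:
$J = 384$ ($J = 64 \cdot 6 = 384$)
$3913 + u{\left(J,O \right)} = 3913 + 384 = 4297$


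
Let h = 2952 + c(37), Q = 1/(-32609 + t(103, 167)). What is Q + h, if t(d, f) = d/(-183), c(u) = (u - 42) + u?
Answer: 17807169017/5967550 ≈ 2984.0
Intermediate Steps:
c(u) = -42 + 2*u (c(u) = (-42 + u) + u = -42 + 2*u)
t(d, f) = -d/183 (t(d, f) = d*(-1/183) = -d/183)
Q = -183/5967550 (Q = 1/(-32609 - 1/183*103) = 1/(-32609 - 103/183) = 1/(-5967550/183) = -183/5967550 ≈ -3.0666e-5)
h = 2984 (h = 2952 + (-42 + 2*37) = 2952 + (-42 + 74) = 2952 + 32 = 2984)
Q + h = -183/5967550 + 2984 = 17807169017/5967550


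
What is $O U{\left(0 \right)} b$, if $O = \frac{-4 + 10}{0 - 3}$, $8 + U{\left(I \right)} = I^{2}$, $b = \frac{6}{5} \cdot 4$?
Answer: $\frac{384}{5} \approx 76.8$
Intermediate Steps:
$b = \frac{24}{5}$ ($b = 6 \cdot \frac{1}{5} \cdot 4 = \frac{6}{5} \cdot 4 = \frac{24}{5} \approx 4.8$)
$U{\left(I \right)} = -8 + I^{2}$
$O = -2$ ($O = \frac{6}{-3} = 6 \left(- \frac{1}{3}\right) = -2$)
$O U{\left(0 \right)} b = - 2 \left(-8 + 0^{2}\right) \frac{24}{5} = - 2 \left(-8 + 0\right) \frac{24}{5} = - 2 \left(\left(-8\right) \frac{24}{5}\right) = \left(-2\right) \left(- \frac{192}{5}\right) = \frac{384}{5}$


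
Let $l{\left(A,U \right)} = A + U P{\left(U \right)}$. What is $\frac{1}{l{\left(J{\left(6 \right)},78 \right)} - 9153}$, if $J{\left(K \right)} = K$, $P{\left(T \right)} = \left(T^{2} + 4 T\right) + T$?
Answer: $\frac{1}{495825} \approx 2.0168 \cdot 10^{-6}$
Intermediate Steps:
$P{\left(T \right)} = T^{2} + 5 T$
$l{\left(A,U \right)} = A + U^{2} \left(5 + U\right)$ ($l{\left(A,U \right)} = A + U U \left(5 + U\right) = A + U^{2} \left(5 + U\right)$)
$\frac{1}{l{\left(J{\left(6 \right)},78 \right)} - 9153} = \frac{1}{\left(6 + 78^{2} \left(5 + 78\right)\right) - 9153} = \frac{1}{\left(6 + 6084 \cdot 83\right) - 9153} = \frac{1}{\left(6 + 504972\right) - 9153} = \frac{1}{504978 - 9153} = \frac{1}{495825}$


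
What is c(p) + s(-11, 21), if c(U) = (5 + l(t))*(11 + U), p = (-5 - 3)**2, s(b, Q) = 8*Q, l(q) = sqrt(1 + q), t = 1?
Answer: 543 + 75*sqrt(2) ≈ 649.07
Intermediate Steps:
p = 64 (p = (-8)**2 = 64)
c(U) = (5 + sqrt(2))*(11 + U) (c(U) = (5 + sqrt(1 + 1))*(11 + U) = (5 + sqrt(2))*(11 + U))
c(p) + s(-11, 21) = (55 + 5*64 + 11*sqrt(2) + 64*sqrt(2)) + 8*21 = (55 + 320 + 11*sqrt(2) + 64*sqrt(2)) + 168 = (375 + 75*sqrt(2)) + 168 = 543 + 75*sqrt(2)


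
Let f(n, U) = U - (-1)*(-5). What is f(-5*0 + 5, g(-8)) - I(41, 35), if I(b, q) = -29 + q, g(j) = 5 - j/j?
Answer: -7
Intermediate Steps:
g(j) = 4 (g(j) = 5 - 1*1 = 5 - 1 = 4)
f(n, U) = -5 + U (f(n, U) = U - 1*5 = U - 5 = -5 + U)
f(-5*0 + 5, g(-8)) - I(41, 35) = (-5 + 4) - (-29 + 35) = -1 - 1*6 = -1 - 6 = -7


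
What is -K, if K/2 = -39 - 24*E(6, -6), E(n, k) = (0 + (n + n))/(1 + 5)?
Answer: 174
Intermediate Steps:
E(n, k) = n/3 (E(n, k) = (0 + 2*n)/6 = (2*n)*(⅙) = n/3)
K = -174 (K = 2*(-39 - 8*6) = 2*(-39 - 24*2) = 2*(-39 - 48) = 2*(-87) = -174)
-K = -1*(-174) = 174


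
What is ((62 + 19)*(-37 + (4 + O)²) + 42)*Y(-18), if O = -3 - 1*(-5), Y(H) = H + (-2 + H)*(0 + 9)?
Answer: 7722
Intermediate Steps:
Y(H) = -18 + 10*H (Y(H) = H + (-2 + H)*9 = H + (-18 + 9*H) = -18 + 10*H)
O = 2 (O = -3 + 5 = 2)
((62 + 19)*(-37 + (4 + O)²) + 42)*Y(-18) = ((62 + 19)*(-37 + (4 + 2)²) + 42)*(-18 + 10*(-18)) = (81*(-37 + 6²) + 42)*(-18 - 180) = (81*(-37 + 36) + 42)*(-198) = (81*(-1) + 42)*(-198) = (-81 + 42)*(-198) = -39*(-198) = 7722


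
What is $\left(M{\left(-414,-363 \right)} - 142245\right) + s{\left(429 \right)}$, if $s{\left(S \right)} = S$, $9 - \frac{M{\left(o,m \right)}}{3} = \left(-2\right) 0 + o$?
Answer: $-140547$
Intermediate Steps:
$M{\left(o,m \right)} = 27 - 3 o$ ($M{\left(o,m \right)} = 27 - 3 \left(\left(-2\right) 0 + o\right) = 27 - 3 \left(0 + o\right) = 27 - 3 o$)
$\left(M{\left(-414,-363 \right)} - 142245\right) + s{\left(429 \right)} = \left(\left(27 - -1242\right) - 142245\right) + 429 = \left(\left(27 + 1242\right) - 142245\right) + 429 = \left(1269 - 142245\right) + 429 = -140976 + 429 = -140547$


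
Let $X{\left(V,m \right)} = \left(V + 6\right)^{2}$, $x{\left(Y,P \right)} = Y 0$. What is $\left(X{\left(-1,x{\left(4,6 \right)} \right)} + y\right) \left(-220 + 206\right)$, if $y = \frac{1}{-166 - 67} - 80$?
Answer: $\frac{179424}{233} \approx 770.06$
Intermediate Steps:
$x{\left(Y,P \right)} = 0$
$X{\left(V,m \right)} = \left(6 + V\right)^{2}$
$y = - \frac{18641}{233}$ ($y = \frac{1}{-233} - 80 = - \frac{1}{233} - 80 = - \frac{18641}{233} \approx -80.004$)
$\left(X{\left(-1,x{\left(4,6 \right)} \right)} + y\right) \left(-220 + 206\right) = \left(\left(6 - 1\right)^{2} - \frac{18641}{233}\right) \left(-220 + 206\right) = \left(5^{2} - \frac{18641}{233}\right) \left(-14\right) = \left(25 - \frac{18641}{233}\right) \left(-14\right) = \left(- \frac{12816}{233}\right) \left(-14\right) = \frac{179424}{233}$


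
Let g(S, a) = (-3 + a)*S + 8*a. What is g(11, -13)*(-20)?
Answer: 5600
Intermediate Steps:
g(S, a) = 8*a + S*(-3 + a) (g(S, a) = S*(-3 + a) + 8*a = 8*a + S*(-3 + a))
g(11, -13)*(-20) = (-3*11 + 8*(-13) + 11*(-13))*(-20) = (-33 - 104 - 143)*(-20) = -280*(-20) = 5600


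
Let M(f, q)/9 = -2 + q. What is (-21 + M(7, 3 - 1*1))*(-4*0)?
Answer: 0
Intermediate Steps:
M(f, q) = -18 + 9*q (M(f, q) = 9*(-2 + q) = -18 + 9*q)
(-21 + M(7, 3 - 1*1))*(-4*0) = (-21 + (-18 + 9*(3 - 1*1)))*(-4*0) = (-21 + (-18 + 9*(3 - 1)))*0 = (-21 + (-18 + 9*2))*0 = (-21 + (-18 + 18))*0 = (-21 + 0)*0 = -21*0 = 0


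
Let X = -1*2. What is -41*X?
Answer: 82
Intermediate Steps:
X = -2
-41*X = -41*(-2) = 82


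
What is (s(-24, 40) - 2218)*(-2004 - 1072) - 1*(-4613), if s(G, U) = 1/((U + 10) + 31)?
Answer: 552998585/81 ≈ 6.8271e+6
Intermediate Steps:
s(G, U) = 1/(41 + U) (s(G, U) = 1/((10 + U) + 31) = 1/(41 + U))
(s(-24, 40) - 2218)*(-2004 - 1072) - 1*(-4613) = (1/(41 + 40) - 2218)*(-2004 - 1072) - 1*(-4613) = (1/81 - 2218)*(-3076) + 4613 = -179657/81*(-3076) + 4613 = 552624932/81 + 4613 = 552998585/81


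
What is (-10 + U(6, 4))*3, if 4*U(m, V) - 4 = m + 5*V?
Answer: -15/2 ≈ -7.5000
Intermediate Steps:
U(m, V) = 1 + m/4 + 5*V/4 (U(m, V) = 1 + (m + 5*V)/4 = 1 + (m/4 + 5*V/4) = 1 + m/4 + 5*V/4)
(-10 + U(6, 4))*3 = (-10 + (1 + (¼)*6 + (5/4)*4))*3 = (-10 + (1 + 3/2 + 5))*3 = (-10 + 15/2)*3 = -5/2*3 = -15/2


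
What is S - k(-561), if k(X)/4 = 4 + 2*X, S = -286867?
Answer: -282395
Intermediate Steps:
k(X) = 16 + 8*X (k(X) = 4*(4 + 2*X) = 16 + 8*X)
S - k(-561) = -286867 - (16 + 8*(-561)) = -286867 - (16 - 4488) = -286867 - 1*(-4472) = -286867 + 4472 = -282395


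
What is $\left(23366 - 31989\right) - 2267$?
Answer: $-10890$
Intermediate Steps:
$\left(23366 - 31989\right) - 2267 = -8623 - 2267 = -10890$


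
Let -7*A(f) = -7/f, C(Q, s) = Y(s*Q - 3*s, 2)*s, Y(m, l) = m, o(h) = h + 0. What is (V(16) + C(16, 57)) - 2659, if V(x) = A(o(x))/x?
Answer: 10131969/256 ≈ 39578.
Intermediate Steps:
o(h) = h
C(Q, s) = s*(-3*s + Q*s) (C(Q, s) = (s*Q - 3*s)*s = (Q*s - 3*s)*s = (-3*s + Q*s)*s = s*(-3*s + Q*s))
A(f) = 1/f (A(f) = -(-1)/f = 1/f)
V(x) = x**(-2) (V(x) = 1/(x*x) = x**(-2))
(V(16) + C(16, 57)) - 2659 = (16**(-2) + 57**2*(-3 + 16)) - 2659 = (1/256 + 3249*13) - 2659 = (1/256 + 42237) - 2659 = 10812673/256 - 2659 = 10131969/256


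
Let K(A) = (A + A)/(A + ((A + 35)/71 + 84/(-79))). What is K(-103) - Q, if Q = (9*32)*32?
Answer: -5427649154/589063 ≈ -9214.0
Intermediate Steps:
K(A) = 2*A/(-3199/5609 + 72*A/71) (K(A) = (2*A)/(A + ((35 + A)*(1/71) + 84*(-1/79))) = (2*A)/(A + ((35/71 + A/71) - 84/79)) = (2*A)/(A + (-3199/5609 + A/71)) = (2*A)/(-3199/5609 + 72*A/71) = 2*A/(-3199/5609 + 72*A/71))
Q = 9216 (Q = 288*32 = 9216)
K(-103) - Q = 11218*(-103)/(-3199 + 5688*(-103)) - 1*9216 = 11218*(-103)/(-3199 - 585864) - 9216 = 11218*(-103)/(-589063) - 9216 = 11218*(-103)*(-1/589063) - 9216 = 1155454/589063 - 9216 = -5427649154/589063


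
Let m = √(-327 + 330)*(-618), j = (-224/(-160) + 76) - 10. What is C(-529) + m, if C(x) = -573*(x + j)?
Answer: 1322484/5 - 618*√3 ≈ 2.6343e+5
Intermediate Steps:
j = 337/5 (j = (-224*(-1/160) + 76) - 10 = (7/5 + 76) - 10 = 387/5 - 10 = 337/5 ≈ 67.400)
C(x) = -193101/5 - 573*x (C(x) = -573*(x + 337/5) = -573*(337/5 + x) = -193101/5 - 573*x)
m = -618*√3 (m = √3*(-618) = -618*√3 ≈ -1070.4)
C(-529) + m = (-193101/5 - 573*(-529)) - 618*√3 = (-193101/5 + 303117) - 618*√3 = 1322484/5 - 618*√3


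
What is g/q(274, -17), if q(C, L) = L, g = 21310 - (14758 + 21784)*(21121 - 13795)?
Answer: 267685382/17 ≈ 1.5746e+7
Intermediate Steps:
g = -267685382 (g = 21310 - 36542*7326 = 21310 - 1*267706692 = 21310 - 267706692 = -267685382)
g/q(274, -17) = -267685382/(-17) = -267685382*(-1/17) = 267685382/17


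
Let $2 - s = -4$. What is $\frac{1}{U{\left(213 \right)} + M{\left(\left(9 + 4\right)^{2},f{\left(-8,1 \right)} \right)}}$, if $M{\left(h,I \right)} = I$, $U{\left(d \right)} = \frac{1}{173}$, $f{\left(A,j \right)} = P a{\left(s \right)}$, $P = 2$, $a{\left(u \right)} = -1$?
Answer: $- \frac{173}{345} \approx -0.50145$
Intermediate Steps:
$s = 6$ ($s = 2 - -4 = 2 + 4 = 6$)
$f{\left(A,j \right)} = -2$ ($f{\left(A,j \right)} = 2 \left(-1\right) = -2$)
$U{\left(d \right)} = \frac{1}{173}$
$\frac{1}{U{\left(213 \right)} + M{\left(\left(9 + 4\right)^{2},f{\left(-8,1 \right)} \right)}} = \frac{1}{\frac{1}{173} - 2} = \frac{1}{- \frac{345}{173}} = - \frac{173}{345}$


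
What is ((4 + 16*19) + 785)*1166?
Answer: 1274438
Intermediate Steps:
((4 + 16*19) + 785)*1166 = ((4 + 304) + 785)*1166 = (308 + 785)*1166 = 1093*1166 = 1274438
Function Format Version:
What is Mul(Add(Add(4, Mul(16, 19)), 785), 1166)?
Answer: 1274438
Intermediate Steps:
Mul(Add(Add(4, Mul(16, 19)), 785), 1166) = Mul(Add(Add(4, 304), 785), 1166) = Mul(Add(308, 785), 1166) = Mul(1093, 1166) = 1274438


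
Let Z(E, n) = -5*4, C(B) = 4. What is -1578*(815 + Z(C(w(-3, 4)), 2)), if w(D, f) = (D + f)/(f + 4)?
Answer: -1254510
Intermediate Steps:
w(D, f) = (D + f)/(4 + f)
Z(E, n) = -20
-1578*(815 + Z(C(w(-3, 4)), 2)) = -1578*(815 - 20) = -1578*795 = -1254510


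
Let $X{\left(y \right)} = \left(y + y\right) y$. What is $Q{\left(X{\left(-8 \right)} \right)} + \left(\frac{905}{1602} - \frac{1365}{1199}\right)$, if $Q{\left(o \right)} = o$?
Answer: $\frac{244760509}{1920798} \approx 127.43$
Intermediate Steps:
$X{\left(y \right)} = 2 y^{2}$ ($X{\left(y \right)} = 2 y y = 2 y^{2}$)
$Q{\left(X{\left(-8 \right)} \right)} + \left(\frac{905}{1602} - \frac{1365}{1199}\right) = 2 \left(-8\right)^{2} + \left(\frac{905}{1602} - \frac{1365}{1199}\right) = 2 \cdot 64 + \left(905 \cdot \frac{1}{1602} - \frac{1365}{1199}\right) = 128 + \left(\frac{905}{1602} - \frac{1365}{1199}\right) = 128 - \frac{1101635}{1920798} = \frac{244760509}{1920798}$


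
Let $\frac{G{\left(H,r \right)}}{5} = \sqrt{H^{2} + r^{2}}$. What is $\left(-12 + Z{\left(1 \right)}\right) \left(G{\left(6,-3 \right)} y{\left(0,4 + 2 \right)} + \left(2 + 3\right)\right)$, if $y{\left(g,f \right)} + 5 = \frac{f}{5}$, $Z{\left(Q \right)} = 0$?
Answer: $-60 + 684 \sqrt{5} \approx 1469.5$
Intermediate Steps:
$y{\left(g,f \right)} = -5 + \frac{f}{5}$
$G{\left(H,r \right)} = 5 \sqrt{H^{2} + r^{2}}$
$\left(-12 + Z{\left(1 \right)}\right) \left(G{\left(6,-3 \right)} y{\left(0,4 + 2 \right)} + \left(2 + 3\right)\right) = \left(-12 + 0\right) \left(5 \sqrt{6^{2} + \left(-3\right)^{2}} \left(-5 + \frac{4 + 2}{5}\right) + \left(2 + 3\right)\right) = - 12 \left(5 \sqrt{36 + 9} \left(-5 + \frac{1}{5} \cdot 6\right) + 5\right) = - 12 \left(5 \sqrt{45} \left(-5 + \frac{6}{5}\right) + 5\right) = - 12 \left(5 \cdot 3 \sqrt{5} \left(- \frac{19}{5}\right) + 5\right) = - 12 \left(15 \sqrt{5} \left(- \frac{19}{5}\right) + 5\right) = - 12 \left(- 57 \sqrt{5} + 5\right) = - 12 \left(5 - 57 \sqrt{5}\right) = -60 + 684 \sqrt{5}$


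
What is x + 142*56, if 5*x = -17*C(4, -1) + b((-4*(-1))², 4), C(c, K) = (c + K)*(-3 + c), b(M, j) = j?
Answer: 39713/5 ≈ 7942.6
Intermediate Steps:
C(c, K) = (-3 + c)*(K + c) (C(c, K) = (K + c)*(-3 + c) = (-3 + c)*(K + c))
x = -47/5 (x = (-17*(4² - 3*(-1) - 3*4 - 1*4) + 4)/5 = (-17*(16 + 3 - 12 - 4) + 4)/5 = (-17*3 + 4)/5 = (-51 + 4)/5 = (⅕)*(-47) = -47/5 ≈ -9.4000)
x + 142*56 = -47/5 + 142*56 = -47/5 + 7952 = 39713/5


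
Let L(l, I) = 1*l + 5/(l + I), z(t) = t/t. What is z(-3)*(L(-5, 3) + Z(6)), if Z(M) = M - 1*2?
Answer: -7/2 ≈ -3.5000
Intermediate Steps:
Z(M) = -2 + M (Z(M) = M - 2 = -2 + M)
z(t) = 1
L(l, I) = l + 5/(I + l)
z(-3)*(L(-5, 3) + Z(6)) = 1*((5 + (-5)² + 3*(-5))/(3 - 5) + (-2 + 6)) = 1*((5 + 25 - 15)/(-2) + 4) = 1*(-½*15 + 4) = 1*(-15/2 + 4) = 1*(-7/2) = -7/2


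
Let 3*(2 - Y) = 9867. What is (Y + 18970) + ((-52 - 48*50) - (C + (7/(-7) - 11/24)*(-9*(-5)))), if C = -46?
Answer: 106741/8 ≈ 13343.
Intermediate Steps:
Y = -3287 (Y = 2 - 1/3*9867 = 2 - 3289 = -3287)
(Y + 18970) + ((-52 - 48*50) - (C + (7/(-7) - 11/24)*(-9*(-5)))) = (-3287 + 18970) + ((-52 - 48*50) - (-46 + (7/(-7) - 11/24)*(-9*(-5)))) = 15683 + ((-52 - 2400) - (-46 + (7*(-1/7) - 11*1/24)*45)) = 15683 + (-2452 - (-46 + (-1 - 11/24)*45)) = 15683 + (-2452 - (-46 - 35/24*45)) = 15683 + (-2452 - (-46 - 525/8)) = 15683 + (-2452 - 1*(-893/8)) = 15683 + (-2452 + 893/8) = 15683 - 18723/8 = 106741/8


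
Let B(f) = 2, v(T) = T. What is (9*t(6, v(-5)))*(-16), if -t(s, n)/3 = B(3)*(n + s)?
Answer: 864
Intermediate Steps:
t(s, n) = -6*n - 6*s (t(s, n) = -6*(n + s) = -3*(2*n + 2*s) = -6*n - 6*s)
(9*t(6, v(-5)))*(-16) = (9*(-6*(-5) - 6*6))*(-16) = (9*(30 - 36))*(-16) = (9*(-6))*(-16) = -54*(-16) = 864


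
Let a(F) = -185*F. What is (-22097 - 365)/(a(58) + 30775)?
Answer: -22462/20045 ≈ -1.1206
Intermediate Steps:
(-22097 - 365)/(a(58) + 30775) = (-22097 - 365)/(-185*58 + 30775) = -22462/(-10730 + 30775) = -22462/20045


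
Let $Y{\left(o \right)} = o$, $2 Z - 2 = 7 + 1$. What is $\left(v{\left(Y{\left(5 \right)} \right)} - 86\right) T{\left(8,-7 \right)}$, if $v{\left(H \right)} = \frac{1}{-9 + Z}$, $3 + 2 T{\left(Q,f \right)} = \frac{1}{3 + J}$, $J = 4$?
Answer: $\frac{1725}{14} \approx 123.21$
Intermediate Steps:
$Z = 5$ ($Z = 1 + \frac{7 + 1}{2} = 1 + \frac{1}{2} \cdot 8 = 1 + 4 = 5$)
$T{\left(Q,f \right)} = - \frac{10}{7}$ ($T{\left(Q,f \right)} = - \frac{3}{2} + \frac{1}{2 \left(3 + 4\right)} = - \frac{3}{2} + \frac{1}{2 \cdot 7} = - \frac{3}{2} + \frac{1}{2} \cdot \frac{1}{7} = - \frac{3}{2} + \frac{1}{14} = - \frac{10}{7}$)
$v{\left(H \right)} = - \frac{1}{4}$ ($v{\left(H \right)} = \frac{1}{-9 + 5} = \frac{1}{-4} = - \frac{1}{4}$)
$\left(v{\left(Y{\left(5 \right)} \right)} - 86\right) T{\left(8,-7 \right)} = \left(- \frac{1}{4} - 86\right) \left(- \frac{10}{7}\right) = \left(- \frac{345}{4}\right) \left(- \frac{10}{7}\right) = \frac{1725}{14}$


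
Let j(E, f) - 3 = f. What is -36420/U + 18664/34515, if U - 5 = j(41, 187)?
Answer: -6427676/34515 ≈ -186.23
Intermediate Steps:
j(E, f) = 3 + f
U = 195 (U = 5 + (3 + 187) = 5 + 190 = 195)
-36420/U + 18664/34515 = -36420/195 + 18664/34515 = -36420*1/195 + 18664*(1/34515) = -2428/13 + 18664/34515 = -6427676/34515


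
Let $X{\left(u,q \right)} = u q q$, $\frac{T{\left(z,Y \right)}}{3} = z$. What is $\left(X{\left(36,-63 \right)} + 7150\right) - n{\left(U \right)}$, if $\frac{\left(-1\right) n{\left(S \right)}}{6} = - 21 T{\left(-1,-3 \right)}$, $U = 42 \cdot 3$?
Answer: $150412$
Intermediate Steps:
$T{\left(z,Y \right)} = 3 z$
$X{\left(u,q \right)} = u q^{2}$ ($X{\left(u,q \right)} = q u q = u q^{2}$)
$U = 126$
$n{\left(S \right)} = -378$ ($n{\left(S \right)} = - 6 \left(- 21 \cdot 3 \left(-1\right)\right) = - 6 \left(\left(-21\right) \left(-3\right)\right) = \left(-6\right) 63 = -378$)
$\left(X{\left(36,-63 \right)} + 7150\right) - n{\left(U \right)} = \left(36 \left(-63\right)^{2} + 7150\right) - -378 = \left(36 \cdot 3969 + 7150\right) + 378 = \left(142884 + 7150\right) + 378 = 150034 + 378 = 150412$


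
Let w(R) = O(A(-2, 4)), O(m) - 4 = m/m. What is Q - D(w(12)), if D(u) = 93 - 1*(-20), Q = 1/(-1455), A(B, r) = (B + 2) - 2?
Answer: -164416/1455 ≈ -113.00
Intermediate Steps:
A(B, r) = B (A(B, r) = (2 + B) - 2 = B)
O(m) = 5 (O(m) = 4 + m/m = 4 + 1 = 5)
Q = -1/1455 ≈ -0.00068729
w(R) = 5
D(u) = 113 (D(u) = 93 + 20 = 113)
Q - D(w(12)) = -1/1455 - 1*113 = -1/1455 - 113 = -164416/1455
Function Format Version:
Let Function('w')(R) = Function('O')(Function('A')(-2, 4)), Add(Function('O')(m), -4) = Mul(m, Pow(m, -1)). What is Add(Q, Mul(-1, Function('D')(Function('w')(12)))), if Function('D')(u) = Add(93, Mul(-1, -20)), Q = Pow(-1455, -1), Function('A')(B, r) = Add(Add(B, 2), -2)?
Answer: Rational(-164416, 1455) ≈ -113.00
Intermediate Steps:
Function('A')(B, r) = B (Function('A')(B, r) = Add(Add(2, B), -2) = B)
Function('O')(m) = 5 (Function('O')(m) = Add(4, Mul(m, Pow(m, -1))) = Add(4, 1) = 5)
Q = Rational(-1, 1455) ≈ -0.00068729
Function('w')(R) = 5
Function('D')(u) = 113 (Function('D')(u) = Add(93, 20) = 113)
Add(Q, Mul(-1, Function('D')(Function('w')(12)))) = Add(Rational(-1, 1455), Mul(-1, 113)) = Add(Rational(-1, 1455), -113) = Rational(-164416, 1455)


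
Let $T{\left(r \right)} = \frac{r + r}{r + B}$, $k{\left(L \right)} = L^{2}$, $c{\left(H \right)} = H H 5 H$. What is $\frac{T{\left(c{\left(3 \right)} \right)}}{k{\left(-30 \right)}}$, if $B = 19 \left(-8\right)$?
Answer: $- \frac{3}{170} \approx -0.017647$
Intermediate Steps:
$B = -152$
$c{\left(H \right)} = 5 H^{3}$ ($c{\left(H \right)} = H^{2} \cdot 5 H = 5 H^{3}$)
$T{\left(r \right)} = \frac{2 r}{-152 + r}$ ($T{\left(r \right)} = \frac{r + r}{r - 152} = \frac{2 r}{-152 + r}$)
$\frac{T{\left(c{\left(3 \right)} \right)}}{k{\left(-30 \right)}} = \frac{2 \cdot 5 \cdot 3^{3} \frac{1}{-152 + 5 \cdot 3^{3}}}{\left(-30\right)^{2}} = \frac{2 \cdot 5 \cdot 27 \frac{1}{-152 + 5 \cdot 27}}{900} = 2 \cdot 135 \frac{1}{-152 + 135} \cdot \frac{1}{900} = 2 \cdot 135 \frac{1}{-17} \cdot \frac{1}{900} = 2 \cdot 135 \left(- \frac{1}{17}\right) \frac{1}{900} = \left(- \frac{270}{17}\right) \frac{1}{900} = - \frac{3}{170}$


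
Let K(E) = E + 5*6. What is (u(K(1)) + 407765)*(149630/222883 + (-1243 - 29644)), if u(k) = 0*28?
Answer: -2807069588294115/222883 ≈ -1.2594e+10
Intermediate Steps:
K(E) = 30 + E (K(E) = E + 30 = 30 + E)
u(k) = 0
(u(K(1)) + 407765)*(149630/222883 + (-1243 - 29644)) = (0 + 407765)*(149630/222883 + (-1243 - 29644)) = 407765*(149630*(1/222883) - 30887) = 407765*(149630/222883 - 30887) = 407765*(-6884037591/222883) = -2807069588294115/222883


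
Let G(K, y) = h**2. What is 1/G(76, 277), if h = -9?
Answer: 1/81 ≈ 0.012346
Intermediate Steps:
G(K, y) = 81 (G(K, y) = (-9)**2 = 81)
1/G(76, 277) = 1/81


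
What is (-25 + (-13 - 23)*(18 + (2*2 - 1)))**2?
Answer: 609961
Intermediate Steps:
(-25 + (-13 - 23)*(18 + (2*2 - 1)))**2 = (-25 - 36*(18 + (4 - 1)))**2 = (-25 - 36*(18 + 3))**2 = (-25 - 36*21)**2 = (-25 - 756)**2 = (-781)**2 = 609961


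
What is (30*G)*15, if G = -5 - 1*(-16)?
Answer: 4950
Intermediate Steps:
G = 11 (G = -5 + 16 = 11)
(30*G)*15 = (30*11)*15 = 330*15 = 4950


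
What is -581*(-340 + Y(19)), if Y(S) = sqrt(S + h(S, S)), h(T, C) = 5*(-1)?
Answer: 197540 - 581*sqrt(14) ≈ 1.9537e+5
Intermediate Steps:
h(T, C) = -5
Y(S) = sqrt(-5 + S) (Y(S) = sqrt(S - 5) = sqrt(-5 + S))
-581*(-340 + Y(19)) = -581*(-340 + sqrt(-5 + 19)) = -581*(-340 + sqrt(14)) = 197540 - 581*sqrt(14)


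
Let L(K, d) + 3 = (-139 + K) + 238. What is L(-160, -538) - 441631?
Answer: -441695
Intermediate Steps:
L(K, d) = 96 + K (L(K, d) = -3 + ((-139 + K) + 238) = -3 + (99 + K) = 96 + K)
L(-160, -538) - 441631 = (96 - 160) - 441631 = -64 - 441631 = -441695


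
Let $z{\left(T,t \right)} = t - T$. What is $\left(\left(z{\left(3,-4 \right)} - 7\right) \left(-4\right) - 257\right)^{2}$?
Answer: $40401$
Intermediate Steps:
$\left(\left(z{\left(3,-4 \right)} - 7\right) \left(-4\right) - 257\right)^{2} = \left(\left(\left(-4 - 3\right) - 7\right) \left(-4\right) - 257\right)^{2} = \left(\left(-7 - 7\right) \left(-4\right) - 257\right)^{2} = \left(\left(-14\right) \left(-4\right) - 257\right)^{2} = \left(56 - 257\right)^{2} = \left(-201\right)^{2} = 40401$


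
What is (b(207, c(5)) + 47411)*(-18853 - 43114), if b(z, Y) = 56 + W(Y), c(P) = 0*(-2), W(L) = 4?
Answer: -2941635457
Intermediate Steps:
c(P) = 0
b(z, Y) = 60 (b(z, Y) = 56 + 4 = 60)
(b(207, c(5)) + 47411)*(-18853 - 43114) = (60 + 47411)*(-18853 - 43114) = 47471*(-61967) = -2941635457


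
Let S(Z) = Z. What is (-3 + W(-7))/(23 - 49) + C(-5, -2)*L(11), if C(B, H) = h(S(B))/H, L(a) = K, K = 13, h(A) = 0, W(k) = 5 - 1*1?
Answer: -1/26 ≈ -0.038462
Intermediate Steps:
W(k) = 4 (W(k) = 5 - 1 = 4)
L(a) = 13
C(B, H) = 0 (C(B, H) = 0/H = 0)
(-3 + W(-7))/(23 - 49) + C(-5, -2)*L(11) = (-3 + 4)/(23 - 49) + 0*13 = 1/(-26) + 0 = 1*(-1/26) + 0 = -1/26 + 0 = -1/26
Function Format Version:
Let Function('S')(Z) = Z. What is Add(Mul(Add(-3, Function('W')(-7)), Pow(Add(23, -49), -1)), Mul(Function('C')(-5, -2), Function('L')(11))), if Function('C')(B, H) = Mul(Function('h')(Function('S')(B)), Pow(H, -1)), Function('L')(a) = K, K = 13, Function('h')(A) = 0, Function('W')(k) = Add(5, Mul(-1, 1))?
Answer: Rational(-1, 26) ≈ -0.038462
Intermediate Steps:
Function('W')(k) = 4 (Function('W')(k) = Add(5, -1) = 4)
Function('L')(a) = 13
Function('C')(B, H) = 0 (Function('C')(B, H) = Mul(0, Pow(H, -1)) = 0)
Add(Mul(Add(-3, Function('W')(-7)), Pow(Add(23, -49), -1)), Mul(Function('C')(-5, -2), Function('L')(11))) = Add(Mul(Add(-3, 4), Pow(Add(23, -49), -1)), Mul(0, 13)) = Add(Mul(1, Pow(-26, -1)), 0) = Add(Mul(1, Rational(-1, 26)), 0) = Add(Rational(-1, 26), 0) = Rational(-1, 26)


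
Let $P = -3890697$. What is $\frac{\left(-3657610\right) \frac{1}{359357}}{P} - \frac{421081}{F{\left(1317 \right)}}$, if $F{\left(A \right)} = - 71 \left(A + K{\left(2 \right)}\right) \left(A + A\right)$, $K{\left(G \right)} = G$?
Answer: $\frac{65515143564012601}{38320390366876590146} \approx 0.0017097$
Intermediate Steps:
$F{\left(A \right)} = - 142 A \left(2 + A\right)$ ($F{\left(A \right)} = - 71 \left(A + 2\right) \left(A + A\right) = - 71 \left(2 + A\right) 2 A = - 71 \cdot 2 A \left(2 + A\right) = - 142 A \left(2 + A\right)$)
$\frac{\left(-3657610\right) \frac{1}{359357}}{P} - \frac{421081}{F{\left(1317 \right)}} = \frac{\left(-3657610\right) \frac{1}{359357}}{-3890697} - \frac{421081}{\left(-142\right) 1317 \left(2 + 1317\right)} = \left(-3657610\right) \frac{1}{359357} \left(- \frac{1}{3890697}\right) - \frac{421081}{\left(-142\right) 1317 \cdot 1319} = \left(- \frac{3657610}{359357}\right) \left(- \frac{1}{3890697}\right) - \frac{421081}{-246671466} = \frac{3657610}{1398149201829} - - \frac{421081}{246671466} = \frac{3657610}{1398149201829} + \frac{421081}{246671466} = \frac{65515143564012601}{38320390366876590146}$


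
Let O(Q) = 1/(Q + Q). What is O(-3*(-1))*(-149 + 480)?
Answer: 331/6 ≈ 55.167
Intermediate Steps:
O(Q) = 1/(2*Q)
O(-3*(-1))*(-149 + 480) = (1/(2*((-3*(-1)))))*(-149 + 480) = ((½)/3)*331 = ((½)*(⅓))*331 = (⅙)*331 = 331/6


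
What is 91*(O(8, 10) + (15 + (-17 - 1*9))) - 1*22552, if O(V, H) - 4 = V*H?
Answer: -15909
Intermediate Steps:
O(V, H) = 4 + H*V (O(V, H) = 4 + V*H = 4 + H*V)
91*(O(8, 10) + (15 + (-17 - 1*9))) - 1*22552 = 91*((4 + 10*8) + (15 + (-17 - 1*9))) - 1*22552 = 91*((4 + 80) + (15 + (-17 - 9))) - 22552 = 91*(84 + (15 - 26)) - 22552 = 91*(84 - 11) - 22552 = 91*73 - 22552 = 6643 - 22552 = -15909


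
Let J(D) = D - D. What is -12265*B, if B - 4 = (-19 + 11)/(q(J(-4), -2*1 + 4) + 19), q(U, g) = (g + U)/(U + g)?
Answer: -44154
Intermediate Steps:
J(D) = 0
q(U, g) = 1 (q(U, g) = (U + g)/(U + g) = 1)
B = 18/5 (B = 4 + (-19 + 11)/(1 + 19) = 4 - 8/20 = 4 - 8*1/20 = 4 - ⅖ = 18/5 ≈ 3.6000)
-12265*B = -12265*18/5 = -44154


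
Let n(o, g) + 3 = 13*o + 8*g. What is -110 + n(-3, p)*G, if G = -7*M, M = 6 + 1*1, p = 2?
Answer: 1164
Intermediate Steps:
M = 7 (M = 6 + 1 = 7)
n(o, g) = -3 + 8*g + 13*o (n(o, g) = -3 + (13*o + 8*g) = -3 + (8*g + 13*o) = -3 + 8*g + 13*o)
G = -49 (G = -7*7 = -49)
-110 + n(-3, p)*G = -110 + (-3 + 8*2 + 13*(-3))*(-49) = -110 + (-3 + 16 - 39)*(-49) = -110 - 26*(-49) = -110 + 1274 = 1164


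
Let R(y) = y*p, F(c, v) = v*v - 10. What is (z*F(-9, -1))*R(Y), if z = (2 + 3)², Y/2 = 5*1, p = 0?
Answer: 0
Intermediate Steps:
F(c, v) = -10 + v² (F(c, v) = v² - 10 = -10 + v²)
Y = 10 (Y = 2*(5*1) = 2*5 = 10)
z = 25 (z = 5² = 25)
R(y) = 0 (R(y) = y*0 = 0)
(z*F(-9, -1))*R(Y) = (25*(-10 + (-1)²))*0 = (25*(-10 + 1))*0 = (25*(-9))*0 = -225*0 = 0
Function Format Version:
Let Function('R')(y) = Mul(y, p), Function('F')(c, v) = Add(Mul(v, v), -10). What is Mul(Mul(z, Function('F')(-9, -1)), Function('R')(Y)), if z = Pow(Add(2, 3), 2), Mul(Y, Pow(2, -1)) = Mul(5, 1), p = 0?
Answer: 0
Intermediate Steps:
Function('F')(c, v) = Add(-10, Pow(v, 2)) (Function('F')(c, v) = Add(Pow(v, 2), -10) = Add(-10, Pow(v, 2)))
Y = 10 (Y = Mul(2, Mul(5, 1)) = Mul(2, 5) = 10)
z = 25 (z = Pow(5, 2) = 25)
Function('R')(y) = 0 (Function('R')(y) = Mul(y, 0) = 0)
Mul(Mul(z, Function('F')(-9, -1)), Function('R')(Y)) = Mul(Mul(25, Add(-10, Pow(-1, 2))), 0) = Mul(Mul(25, Add(-10, 1)), 0) = Mul(Mul(25, -9), 0) = Mul(-225, 0) = 0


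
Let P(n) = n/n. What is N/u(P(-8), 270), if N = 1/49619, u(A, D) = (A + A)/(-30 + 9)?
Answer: -21/99238 ≈ -0.00021161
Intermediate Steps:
P(n) = 1
u(A, D) = -2*A/21 (u(A, D) = (2*A)/(-21) = (2*A)*(-1/21) = -2*A/21)
N = 1/49619 ≈ 2.0154e-5
N/u(P(-8), 270) = 1/(49619*((-2/21*1))) = 1/(49619*(-2/21)) = (1/49619)*(-21/2) = -21/99238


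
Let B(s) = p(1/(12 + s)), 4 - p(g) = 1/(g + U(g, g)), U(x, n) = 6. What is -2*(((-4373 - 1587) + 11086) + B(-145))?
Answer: -8176954/797 ≈ -10260.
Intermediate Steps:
p(g) = 4 - 1/(6 + g) (p(g) = 4 - 1/(g + 6) = 4 - 1/(6 + g))
B(s) = (23 + 4/(12 + s))/(6 + 1/(12 + s))
-2*(((-4373 - 1587) + 11086) + B(-145)) = -2*(((-4373 - 1587) + 11086) + (280 + 23*(-145))/(73 + 6*(-145))) = -2*((-5960 + 11086) + (280 - 3335)/(73 - 870)) = -2*(5126 - 3055/(-797)) = -2*(5126 - 1/797*(-3055)) = -2*(5126 + 3055/797) = -2*4088477/797 = -8176954/797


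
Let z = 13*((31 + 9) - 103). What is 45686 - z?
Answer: 46505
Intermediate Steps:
z = -819 (z = 13*(40 - 103) = 13*(-63) = -819)
45686 - z = 45686 - 1*(-819) = 45686 + 819 = 46505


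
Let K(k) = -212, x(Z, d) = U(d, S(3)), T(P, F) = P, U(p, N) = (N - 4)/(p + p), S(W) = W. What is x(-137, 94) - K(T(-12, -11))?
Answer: 39855/188 ≈ 211.99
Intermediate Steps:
U(p, N) = (-4 + N)/(2*p) (U(p, N) = (-4 + N)/((2*p)) = (-4 + N)*(1/(2*p)) = (-4 + N)/(2*p))
x(Z, d) = -1/(2*d) (x(Z, d) = (-4 + 3)/(2*d) = (½)*(-1)/d = -1/(2*d))
x(-137, 94) - K(T(-12, -11)) = -½/94 - 1*(-212) = -½*1/94 + 212 = -1/188 + 212 = 39855/188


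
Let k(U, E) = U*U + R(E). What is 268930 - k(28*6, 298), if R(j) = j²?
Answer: 151902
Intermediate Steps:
k(U, E) = E² + U² (k(U, E) = U*U + E² = U² + E² = E² + U²)
268930 - k(28*6, 298) = 268930 - (298² + (28*6)²) = 268930 - (88804 + 168²) = 268930 - (88804 + 28224) = 268930 - 1*117028 = 268930 - 117028 = 151902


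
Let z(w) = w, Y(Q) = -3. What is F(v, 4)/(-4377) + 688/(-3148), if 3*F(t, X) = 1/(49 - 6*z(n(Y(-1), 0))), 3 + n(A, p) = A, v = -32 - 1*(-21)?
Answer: -191976007/878398245 ≈ -0.21855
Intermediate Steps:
v = -11 (v = -32 + 21 = -11)
n(A, p) = -3 + A
F(t, X) = 1/255 (F(t, X) = 1/(3*(49 - 6*(-3 - 3))) = 1/(3*(49 - 6*(-6))) = 1/(3*(49 + 36)) = (1/3)/85 = (1/3)*(1/85) = 1/255)
F(v, 4)/(-4377) + 688/(-3148) = (1/255)/(-4377) + 688/(-3148) = (1/255)*(-1/4377) + 688*(-1/3148) = -1/1116135 - 172/787 = -191976007/878398245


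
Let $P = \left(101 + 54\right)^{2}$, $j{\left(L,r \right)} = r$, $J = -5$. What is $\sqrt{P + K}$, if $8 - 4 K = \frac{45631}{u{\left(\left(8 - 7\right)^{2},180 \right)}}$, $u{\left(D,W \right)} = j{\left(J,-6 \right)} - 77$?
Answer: $\frac{\sqrt{665875385}}{166} \approx 155.45$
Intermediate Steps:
$u{\left(D,W \right)} = -83$ ($u{\left(D,W \right)} = -6 - 77 = -83$)
$P = 24025$ ($P = 155^{2} = 24025$)
$K = \frac{46295}{332}$ ($K = 2 - \frac{45631 \frac{1}{-83}}{4} = 2 - \frac{45631 \left(- \frac{1}{83}\right)}{4} = 2 - - \frac{45631}{332} = 2 + \frac{45631}{332} = \frac{46295}{332} \approx 139.44$)
$\sqrt{P + K} = \sqrt{24025 + \frac{46295}{332}} = \sqrt{\frac{8022595}{332}} = \frac{\sqrt{665875385}}{166}$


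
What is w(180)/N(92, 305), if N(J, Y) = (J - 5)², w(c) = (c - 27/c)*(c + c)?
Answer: 7194/841 ≈ 8.5541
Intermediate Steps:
w(c) = 2*c*(c - 27/c) (w(c) = (c - 27/c)*(2*c) = 2*c*(c - 27/c))
N(J, Y) = (-5 + J)²
w(180)/N(92, 305) = (-54 + 2*180²)/((-5 + 92)²) = (-54 + 2*32400)/(87²) = (-54 + 64800)/7569 = 64746*(1/7569) = 7194/841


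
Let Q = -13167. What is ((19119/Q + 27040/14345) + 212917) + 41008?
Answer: 168286287500/662739 ≈ 2.5393e+5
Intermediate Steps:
((19119/Q + 27040/14345) + 212917) + 41008 = ((19119/(-13167) + 27040/14345) + 212917) + 41008 = ((19119*(-1/13167) + 27040*(1/14345)) + 212917) + 41008 = ((-6373/4389 + 5408/2869) + 212917) + 41008 = (286925/662739 + 212917) + 41008 = 141108686588/662739 + 41008 = 168286287500/662739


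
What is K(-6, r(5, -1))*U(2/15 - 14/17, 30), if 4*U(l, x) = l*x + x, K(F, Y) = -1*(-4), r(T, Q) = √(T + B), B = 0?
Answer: 158/17 ≈ 9.2941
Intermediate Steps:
r(T, Q) = √T (r(T, Q) = √(T + 0) = √T)
K(F, Y) = 4
U(l, x) = x/4 + l*x/4 (U(l, x) = (l*x + x)/4 = (x + l*x)/4 = x/4 + l*x/4)
K(-6, r(5, -1))*U(2/15 - 14/17, 30) = 4*((¼)*30*(1 + (2/15 - 14/17))) = 4*((¼)*30*(1 - 176/255)) = 4*((¼)*30*(79/255)) = 4*(79/34) = 158/17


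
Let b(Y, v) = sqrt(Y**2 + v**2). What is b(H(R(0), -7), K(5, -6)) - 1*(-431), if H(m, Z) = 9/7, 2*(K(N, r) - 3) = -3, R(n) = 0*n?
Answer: 431 + 3*sqrt(85)/14 ≈ 432.98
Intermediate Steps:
R(n) = 0
K(N, r) = 3/2 (K(N, r) = 3 + (1/2)*(-3) = 3 - 3/2 = 3/2)
H(m, Z) = 9/7 (H(m, Z) = 9*(1/7) = 9/7)
b(H(R(0), -7), K(5, -6)) - 1*(-431) = sqrt((9/7)**2 + (3/2)**2) - 1*(-431) = sqrt(81/49 + 9/4) + 431 = sqrt(765/196) + 431 = 3*sqrt(85)/14 + 431 = 431 + 3*sqrt(85)/14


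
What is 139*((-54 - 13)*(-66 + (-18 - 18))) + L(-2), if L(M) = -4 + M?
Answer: 949920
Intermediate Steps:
139*((-54 - 13)*(-66 + (-18 - 18))) + L(-2) = 139*((-54 - 13)*(-66 + (-18 - 18))) + (-4 - 2) = 139*(-67*(-66 - 36)) - 6 = 139*(-67*(-102)) - 6 = 139*6834 - 6 = 949926 - 6 = 949920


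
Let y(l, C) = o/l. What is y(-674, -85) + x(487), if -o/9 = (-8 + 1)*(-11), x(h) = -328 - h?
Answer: -548617/674 ≈ -813.97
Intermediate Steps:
o = -693 (o = -9*(-8 + 1)*(-11) = -(-63)*(-11) = -9*77 = -693)
y(l, C) = -693/l
y(-674, -85) + x(487) = -693/(-674) + (-328 - 1*487) = -693*(-1/674) + (-328 - 487) = 693/674 - 815 = -548617/674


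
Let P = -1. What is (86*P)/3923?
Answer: -86/3923 ≈ -0.021922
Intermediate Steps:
(86*P)/3923 = (86*(-1))/3923 = -86*1/3923 = -86/3923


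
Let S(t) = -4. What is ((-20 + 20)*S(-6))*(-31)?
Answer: 0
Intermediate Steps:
((-20 + 20)*S(-6))*(-31) = ((-20 + 20)*(-4))*(-31) = (0*(-4))*(-31) = 0*(-31) = 0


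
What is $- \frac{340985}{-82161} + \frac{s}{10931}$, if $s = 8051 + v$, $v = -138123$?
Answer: $- \frac{409384621}{52829523} \approx -7.7492$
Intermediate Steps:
$s = -130072$ ($s = 8051 - 138123 = -130072$)
$- \frac{340985}{-82161} + \frac{s}{10931} = - \frac{340985}{-82161} - \frac{130072}{10931} = \left(-340985\right) \left(- \frac{1}{82161}\right) - \frac{130072}{10931} = \frac{340985}{82161} - \frac{130072}{10931} = - \frac{409384621}{52829523}$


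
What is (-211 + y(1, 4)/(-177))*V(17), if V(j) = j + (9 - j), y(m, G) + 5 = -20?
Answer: -111966/59 ≈ -1897.7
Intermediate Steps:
y(m, G) = -25 (y(m, G) = -5 - 20 = -25)
V(j) = 9
(-211 + y(1, 4)/(-177))*V(17) = (-211 - 25/(-177))*9 = (-211 - 25*(-1/177))*9 = (-211 + 25/177)*9 = -37322/177*9 = -111966/59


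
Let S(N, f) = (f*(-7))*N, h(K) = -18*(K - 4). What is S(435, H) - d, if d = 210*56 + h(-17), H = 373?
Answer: -1147923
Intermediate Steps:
h(K) = 72 - 18*K (h(K) = -18*(-4 + K) = 72 - 18*K)
S(N, f) = -7*N*f (S(N, f) = (-7*f)*N = -7*N*f)
d = 12138 (d = 210*56 + (72 - 18*(-17)) = 11760 + (72 + 306) = 11760 + 378 = 12138)
S(435, H) - d = -7*435*373 - 1*12138 = -1135785 - 12138 = -1147923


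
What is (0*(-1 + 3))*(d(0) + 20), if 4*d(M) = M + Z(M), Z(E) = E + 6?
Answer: 0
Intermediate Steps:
Z(E) = 6 + E
d(M) = 3/2 + M/2 (d(M) = (M + (6 + M))/4 = (6 + 2*M)/4 = 3/2 + M/2)
(0*(-1 + 3))*(d(0) + 20) = (0*(-1 + 3))*((3/2 + (1/2)*0) + 20) = (0*2)*((3/2 + 0) + 20) = 0*(3/2 + 20) = 0*(43/2) = 0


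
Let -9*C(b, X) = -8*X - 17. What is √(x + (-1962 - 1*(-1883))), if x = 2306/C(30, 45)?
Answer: I*√3403933/377 ≈ 4.8938*I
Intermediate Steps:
C(b, X) = 17/9 + 8*X/9 (C(b, X) = -(-8*X - 17)/9 = -(-17 - 8*X)/9 = 17/9 + 8*X/9)
x = 20754/377 (x = 2306/(17/9 + (8/9)*45) = 2306/(17/9 + 40) = 2306/(377/9) = 2306*(9/377) = 20754/377 ≈ 55.050)
√(x + (-1962 - 1*(-1883))) = √(20754/377 + (-1962 - 1*(-1883))) = √(20754/377 + (-1962 + 1883)) = √(20754/377 - 79) = √(-9029/377) = I*√3403933/377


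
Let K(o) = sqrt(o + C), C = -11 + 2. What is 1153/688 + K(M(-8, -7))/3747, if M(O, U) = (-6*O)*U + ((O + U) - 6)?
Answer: 1153/688 + I*sqrt(366)/3747 ≈ 1.6759 + 0.0051057*I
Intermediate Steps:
M(O, U) = -6 + O + U - 6*O*U (M(O, U) = -6*O*U + (-6 + O + U) = -6 + O + U - 6*O*U)
C = -9
K(o) = sqrt(-9 + o) (K(o) = sqrt(o - 9) = sqrt(-9 + o))
1153/688 + K(M(-8, -7))/3747 = 1153/688 + sqrt(-9 + (-6 - 8 - 7 - 6*(-8)*(-7)))/3747 = 1153*(1/688) + sqrt(-9 + (-6 - 8 - 7 - 336))*(1/3747) = 1153/688 + sqrt(-9 - 357)*(1/3747) = 1153/688 + sqrt(-366)*(1/3747) = 1153/688 + (I*sqrt(366))*(1/3747) = 1153/688 + I*sqrt(366)/3747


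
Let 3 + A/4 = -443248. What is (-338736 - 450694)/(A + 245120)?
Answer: 394715/763942 ≈ 0.51668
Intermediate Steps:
A = -1773004 (A = -12 + 4*(-443248) = -12 - 1772992 = -1773004)
(-338736 - 450694)/(A + 245120) = (-338736 - 450694)/(-1773004 + 245120) = -789430/(-1527884) = -789430*(-1/1527884) = 394715/763942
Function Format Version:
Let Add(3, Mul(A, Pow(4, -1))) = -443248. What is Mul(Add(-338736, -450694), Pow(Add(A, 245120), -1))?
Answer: Rational(394715, 763942) ≈ 0.51668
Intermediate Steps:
A = -1773004 (A = Add(-12, Mul(4, -443248)) = Add(-12, -1772992) = -1773004)
Mul(Add(-338736, -450694), Pow(Add(A, 245120), -1)) = Mul(Add(-338736, -450694), Pow(Add(-1773004, 245120), -1)) = Mul(-789430, Pow(-1527884, -1)) = Mul(-789430, Rational(-1, 1527884)) = Rational(394715, 763942)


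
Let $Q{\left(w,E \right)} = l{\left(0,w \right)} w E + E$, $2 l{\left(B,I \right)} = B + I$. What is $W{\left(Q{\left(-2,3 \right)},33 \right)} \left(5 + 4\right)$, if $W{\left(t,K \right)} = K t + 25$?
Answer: $2898$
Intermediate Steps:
$l{\left(B,I \right)} = \frac{B}{2} + \frac{I}{2}$ ($l{\left(B,I \right)} = \frac{B + I}{2} = \frac{B}{2} + \frac{I}{2}$)
$Q{\left(w,E \right)} = E + \frac{E w^{2}}{2}$ ($Q{\left(w,E \right)} = \left(\frac{1}{2} \cdot 0 + \frac{w}{2}\right) w E + E = \left(0 + \frac{w}{2}\right) w E + E = \frac{w}{2} w E + E = \frac{w^{2}}{2} E + E = \frac{E w^{2}}{2} + E = E + \frac{E w^{2}}{2}$)
$W{\left(t,K \right)} = 25 + K t$
$W{\left(Q{\left(-2,3 \right)},33 \right)} \left(5 + 4\right) = \left(25 + 33 \cdot \frac{1}{2} \cdot 3 \left(2 + \left(-2\right)^{2}\right)\right) \left(5 + 4\right) = \left(25 + 33 \cdot \frac{1}{2} \cdot 3 \left(2 + 4\right)\right) 9 = \left(25 + 33 \cdot \frac{1}{2} \cdot 3 \cdot 6\right) 9 = \left(25 + 33 \cdot 9\right) 9 = \left(25 + 297\right) 9 = 322 \cdot 9 = 2898$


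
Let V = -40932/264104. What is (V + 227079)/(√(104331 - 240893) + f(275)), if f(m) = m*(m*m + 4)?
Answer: 103942093877820825/9519975629841502954 - 4997702607*I*√136562/9519975629841502954 ≈ 0.010918 - 1.94e-7*I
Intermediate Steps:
f(m) = m*(4 + m²) (f(m) = m*(m² + 4) = m*(4 + m²))
V = -10233/66026 (V = -40932*1/264104 = -10233/66026 ≈ -0.15498)
(V + 227079)/(√(104331 - 240893) + f(275)) = (-10233/66026 + 227079)/(√(104331 - 240893) + 275*(4 + 275²)) = 14993107821/(66026*(√(-136562) + 275*(4 + 75625))) = 14993107821/(66026*(I*√136562 + 275*75629)) = 14993107821/(66026*(I*√136562 + 20797975)) = 14993107821/(66026*(20797975 + I*√136562))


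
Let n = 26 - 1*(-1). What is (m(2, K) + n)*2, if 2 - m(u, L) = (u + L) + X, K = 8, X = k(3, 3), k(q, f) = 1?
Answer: 36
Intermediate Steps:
X = 1
n = 27 (n = 26 + 1 = 27)
m(u, L) = 1 - L - u (m(u, L) = 2 - ((u + L) + 1) = 2 - ((L + u) + 1) = 2 - (1 + L + u) = 2 + (-1 - L - u) = 1 - L - u)
(m(2, K) + n)*2 = ((1 - 1*8 - 1*2) + 27)*2 = ((1 - 8 - 2) + 27)*2 = (-9 + 27)*2 = 18*2 = 36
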